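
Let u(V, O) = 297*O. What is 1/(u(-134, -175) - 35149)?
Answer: -1/87124 ≈ -1.1478e-5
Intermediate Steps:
1/(u(-134, -175) - 35149) = 1/(297*(-175) - 35149) = 1/(-51975 - 35149) = 1/(-87124) = -1/87124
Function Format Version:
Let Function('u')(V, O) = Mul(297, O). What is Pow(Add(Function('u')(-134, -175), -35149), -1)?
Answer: Rational(-1, 87124) ≈ -1.1478e-5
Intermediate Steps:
Pow(Add(Function('u')(-134, -175), -35149), -1) = Pow(Add(Mul(297, -175), -35149), -1) = Pow(Add(-51975, -35149), -1) = Pow(-87124, -1) = Rational(-1, 87124)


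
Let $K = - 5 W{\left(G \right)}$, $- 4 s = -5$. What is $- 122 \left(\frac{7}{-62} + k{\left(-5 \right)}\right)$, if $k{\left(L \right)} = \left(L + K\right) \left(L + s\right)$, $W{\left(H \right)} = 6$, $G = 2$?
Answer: $- \frac{991921}{62} \approx -15999.0$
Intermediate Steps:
$s = \frac{5}{4}$ ($s = \left(- \frac{1}{4}\right) \left(-5\right) = \frac{5}{4} \approx 1.25$)
$K = -30$ ($K = \left(-5\right) 6 = -30$)
$k{\left(L \right)} = \left(-30 + L\right) \left(\frac{5}{4} + L\right)$ ($k{\left(L \right)} = \left(L - 30\right) \left(L + \frac{5}{4}\right) = \left(-30 + L\right) \left(\frac{5}{4} + L\right)$)
$- 122 \left(\frac{7}{-62} + k{\left(-5 \right)}\right) = - 122 \left(\frac{7}{-62} - \left(- \frac{425}{4} - 25\right)\right) = - 122 \left(7 \left(- \frac{1}{62}\right) + \left(- \frac{75}{2} + 25 + \frac{575}{4}\right)\right) = - 122 \left(- \frac{7}{62} + \frac{525}{4}\right) = \left(-122\right) \frac{16261}{124} = - \frac{991921}{62}$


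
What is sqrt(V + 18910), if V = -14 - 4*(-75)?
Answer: 2*sqrt(4799) ≈ 138.55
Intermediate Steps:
V = 286 (V = -14 + 300 = 286)
sqrt(V + 18910) = sqrt(286 + 18910) = sqrt(19196) = 2*sqrt(4799)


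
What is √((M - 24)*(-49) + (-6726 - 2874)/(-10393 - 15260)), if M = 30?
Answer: I*√21469799494/8551 ≈ 17.135*I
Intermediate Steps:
√((M - 24)*(-49) + (-6726 - 2874)/(-10393 - 15260)) = √((30 - 24)*(-49) + (-6726 - 2874)/(-10393 - 15260)) = √(6*(-49) - 9600/(-25653)) = √(-294 - 9600*(-1/25653)) = √(-294 + 3200/8551) = √(-2510794/8551) = I*√21469799494/8551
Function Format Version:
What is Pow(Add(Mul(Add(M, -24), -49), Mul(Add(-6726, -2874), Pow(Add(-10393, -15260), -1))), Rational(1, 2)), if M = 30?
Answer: Mul(Rational(1, 8551), I, Pow(21469799494, Rational(1, 2))) ≈ Mul(17.135, I)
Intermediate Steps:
Pow(Add(Mul(Add(M, -24), -49), Mul(Add(-6726, -2874), Pow(Add(-10393, -15260), -1))), Rational(1, 2)) = Pow(Add(Mul(Add(30, -24), -49), Mul(Add(-6726, -2874), Pow(Add(-10393, -15260), -1))), Rational(1, 2)) = Pow(Add(Mul(6, -49), Mul(-9600, Pow(-25653, -1))), Rational(1, 2)) = Pow(Add(-294, Mul(-9600, Rational(-1, 25653))), Rational(1, 2)) = Pow(Add(-294, Rational(3200, 8551)), Rational(1, 2)) = Pow(Rational(-2510794, 8551), Rational(1, 2)) = Mul(Rational(1, 8551), I, Pow(21469799494, Rational(1, 2)))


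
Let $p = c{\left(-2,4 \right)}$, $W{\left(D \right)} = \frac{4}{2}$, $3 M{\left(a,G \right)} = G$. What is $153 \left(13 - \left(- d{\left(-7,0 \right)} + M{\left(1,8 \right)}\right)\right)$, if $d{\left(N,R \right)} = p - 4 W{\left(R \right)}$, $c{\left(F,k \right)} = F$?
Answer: $51$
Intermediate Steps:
$M{\left(a,G \right)} = \frac{G}{3}$
$W{\left(D \right)} = 2$ ($W{\left(D \right)} = 4 \cdot \frac{1}{2} = 2$)
$p = -2$
$d{\left(N,R \right)} = -10$ ($d{\left(N,R \right)} = -2 - 8 = -10$)
$153 \left(13 - \left(- d{\left(-7,0 \right)} + M{\left(1,8 \right)}\right)\right) = 153 \left(13 - \left(10 + \frac{1}{3} \cdot 8\right)\right) = 153 \left(13 - \frac{38}{3}\right) = 153 \cdot \frac{1}{3} = 51$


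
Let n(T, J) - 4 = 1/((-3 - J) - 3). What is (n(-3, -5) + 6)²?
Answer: 81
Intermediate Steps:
n(T, J) = 4 + 1/(-6 - J) (n(T, J) = 4 + 1/((-3 - J) - 3) = 4 + 1/(-6 - J))
(n(-3, -5) + 6)² = ((23 + 4*(-5))/(6 - 5) + 6)² = ((23 - 20)/1 + 6)² = (1*3 + 6)² = (3 + 6)² = 9² = 81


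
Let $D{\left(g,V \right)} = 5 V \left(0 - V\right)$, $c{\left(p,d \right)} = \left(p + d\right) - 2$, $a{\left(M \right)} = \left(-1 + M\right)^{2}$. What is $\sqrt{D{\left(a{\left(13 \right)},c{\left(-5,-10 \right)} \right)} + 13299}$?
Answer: $\sqrt{11854} \approx 108.88$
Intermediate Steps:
$c{\left(p,d \right)} = -2 + d + p$ ($c{\left(p,d \right)} = \left(d + p\right) - 2 = -2 + d + p$)
$D{\left(g,V \right)} = - 5 V^{2}$ ($D{\left(g,V \right)} = 5 V \left(- V\right) = - 5 V^{2}$)
$\sqrt{D{\left(a{\left(13 \right)},c{\left(-5,-10 \right)} \right)} + 13299} = \sqrt{- 5 \left(-2 - 10 - 5\right)^{2} + 13299} = \sqrt{- 5 \left(-17\right)^{2} + 13299} = \sqrt{\left(-5\right) 289 + 13299} = \sqrt{-1445 + 13299} = \sqrt{11854}$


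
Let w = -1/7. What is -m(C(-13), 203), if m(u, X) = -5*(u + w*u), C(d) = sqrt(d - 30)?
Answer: 30*I*sqrt(43)/7 ≈ 28.103*I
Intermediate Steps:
w = -1/7 (w = -1*1/7 = -1/7 ≈ -0.14286)
C(d) = sqrt(-30 + d)
m(u, X) = -30*u/7 (m(u, X) = -5*(u - u/7) = -30*u/7)
-m(C(-13), 203) = -(-30)*sqrt(-30 - 13)/7 = -(-30)*sqrt(-43)/7 = -(-30)*I*sqrt(43)/7 = 30*I*sqrt(43)/7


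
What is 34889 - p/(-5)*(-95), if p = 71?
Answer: 33540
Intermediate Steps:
34889 - p/(-5)*(-95) = 34889 - 71/(-5)*(-95) = 34889 - 71*(-1/5)*(-95) = 34889 - (-71)*(-95)/5 = 34889 - 1*1349 = 34889 - 1349 = 33540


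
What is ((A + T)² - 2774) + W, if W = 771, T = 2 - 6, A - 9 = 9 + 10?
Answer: -1427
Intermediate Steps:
A = 28 (A = 9 + (9 + 10) = 9 + 19 = 28)
T = -4
((A + T)² - 2774) + W = ((28 - 4)² - 2774) + 771 = (24² - 2774) + 771 = (576 - 2774) + 771 = -2198 + 771 = -1427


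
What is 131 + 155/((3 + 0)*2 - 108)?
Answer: 13207/102 ≈ 129.48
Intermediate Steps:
131 + 155/((3 + 0)*2 - 108) = 131 + 155/(3*2 - 108) = 131 + 155/(6 - 108) = 131 + 155/(-102) = 131 - 1/102*155 = 131 - 155/102 = 13207/102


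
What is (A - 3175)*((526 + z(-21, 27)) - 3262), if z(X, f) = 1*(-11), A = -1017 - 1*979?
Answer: 14204737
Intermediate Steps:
A = -1996 (A = -1017 - 979 = -1996)
z(X, f) = -11
(A - 3175)*((526 + z(-21, 27)) - 3262) = (-1996 - 3175)*((526 - 11) - 3262) = -5171*(515 - 3262) = -5171*(-2747) = 14204737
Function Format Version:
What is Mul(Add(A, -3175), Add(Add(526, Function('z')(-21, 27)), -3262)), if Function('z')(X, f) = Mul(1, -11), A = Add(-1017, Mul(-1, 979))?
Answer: 14204737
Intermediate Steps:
A = -1996 (A = Add(-1017, -979) = -1996)
Function('z')(X, f) = -11
Mul(Add(A, -3175), Add(Add(526, Function('z')(-21, 27)), -3262)) = Mul(Add(-1996, -3175), Add(Add(526, -11), -3262)) = Mul(-5171, Add(515, -3262)) = Mul(-5171, -2747) = 14204737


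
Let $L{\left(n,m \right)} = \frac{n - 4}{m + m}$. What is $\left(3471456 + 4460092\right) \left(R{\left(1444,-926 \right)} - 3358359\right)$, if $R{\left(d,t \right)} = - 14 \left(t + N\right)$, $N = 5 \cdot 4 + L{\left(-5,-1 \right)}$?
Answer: $-26536881542424$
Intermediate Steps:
$L{\left(n,m \right)} = \frac{-4 + n}{2 m}$
$N = \frac{49}{2}$ ($N = 5 \cdot 4 + \frac{-4 - 5}{2 \left(-1\right)} = 20 + \frac{1}{2} \left(-1\right) \left(-9\right) = 20 + \frac{9}{2} = \frac{49}{2} \approx 24.5$)
$R{\left(d,t \right)} = -343 - 14 t$ ($R{\left(d,t \right)} = - 14 \left(t + \frac{49}{2}\right) = - 14 \left(\frac{49}{2} + t\right) = -343 - 14 t$)
$\left(3471456 + 4460092\right) \left(R{\left(1444,-926 \right)} - 3358359\right) = \left(3471456 + 4460092\right) \left(\left(-343 - -12964\right) - 3358359\right) = 7931548 \left(\left(-343 + 12964\right) - 3358359\right) = 7931548 \left(12621 - 3358359\right) = 7931548 \left(-3345738\right) = -26536881542424$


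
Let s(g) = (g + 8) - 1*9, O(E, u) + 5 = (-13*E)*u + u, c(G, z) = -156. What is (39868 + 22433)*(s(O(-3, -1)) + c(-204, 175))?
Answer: -12584802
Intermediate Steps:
O(E, u) = -5 + u - 13*E*u (O(E, u) = -5 + ((-13*E)*u + u) = -5 + (-13*E*u + u) = -5 + (u - 13*E*u) = -5 + u - 13*E*u)
s(g) = -1 + g (s(g) = (8 + g) - 9 = -1 + g)
(39868 + 22433)*(s(O(-3, -1)) + c(-204, 175)) = (39868 + 22433)*((-1 + (-5 - 1 - 13*(-3)*(-1))) - 156) = 62301*((-1 + (-5 - 1 - 39)) - 156) = 62301*((-1 - 45) - 156) = 62301*(-46 - 156) = 62301*(-202) = -12584802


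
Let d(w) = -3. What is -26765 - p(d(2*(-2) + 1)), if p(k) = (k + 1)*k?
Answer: -26771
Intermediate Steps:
p(k) = k*(1 + k) (p(k) = (1 + k)*k = k*(1 + k))
-26765 - p(d(2*(-2) + 1)) = -26765 - (-3)*(1 - 3) = -26765 - (-3)*(-2) = -26765 - 1*6 = -26765 - 6 = -26771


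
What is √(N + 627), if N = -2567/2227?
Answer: √10740166/131 ≈ 25.017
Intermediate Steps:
N = -151/131 (N = -2567*1/2227 = -151/131 ≈ -1.1527)
√(N + 627) = √(-151/131 + 627) = √(81986/131) = √10740166/131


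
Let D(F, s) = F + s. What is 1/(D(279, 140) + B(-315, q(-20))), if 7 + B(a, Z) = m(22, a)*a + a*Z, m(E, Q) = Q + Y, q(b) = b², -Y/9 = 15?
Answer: 1/16162 ≈ 6.1874e-5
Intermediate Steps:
Y = -135 (Y = -9*15 = -135)
m(E, Q) = -135 + Q (m(E, Q) = Q - 135 = -135 + Q)
B(a, Z) = -7 + Z*a + a*(-135 + a) (B(a, Z) = -7 + ((-135 + a)*a + a*Z) = -7 + (a*(-135 + a) + Z*a) = -7 + (Z*a + a*(-135 + a)) = -7 + Z*a + a*(-135 + a))
1/(D(279, 140) + B(-315, q(-20))) = 1/((279 + 140) + (-7 + (-20)²*(-315) - 315*(-135 - 315))) = 1/(419 + (-7 + 400*(-315) - 315*(-450))) = 1/(419 + (-7 - 126000 + 141750)) = 1/(419 + 15743) = 1/16162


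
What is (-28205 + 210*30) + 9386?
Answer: -12519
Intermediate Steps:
(-28205 + 210*30) + 9386 = (-28205 + 6300) + 9386 = -21905 + 9386 = -12519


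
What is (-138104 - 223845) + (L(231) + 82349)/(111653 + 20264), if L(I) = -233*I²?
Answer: -47759576997/131917 ≈ -3.6204e+5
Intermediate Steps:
(-138104 - 223845) + (L(231) + 82349)/(111653 + 20264) = (-138104 - 223845) + (-233*231² + 82349)/(111653 + 20264) = -361949 + (-233*53361 + 82349)/131917 = -361949 + (-12433113 + 82349)*(1/131917) = -361949 - 12350764*1/131917 = -361949 - 12350764/131917 = -47759576997/131917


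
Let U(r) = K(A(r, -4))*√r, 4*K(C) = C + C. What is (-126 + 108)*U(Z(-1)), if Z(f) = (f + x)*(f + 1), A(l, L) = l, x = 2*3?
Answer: 0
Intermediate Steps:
x = 6
K(C) = C/2 (K(C) = (C + C)/4 = (2*C)/4 = C/2)
Z(f) = (1 + f)*(6 + f) (Z(f) = (f + 6)*(f + 1) = (6 + f)*(1 + f) = (1 + f)*(6 + f))
U(r) = r^(3/2)/2 (U(r) = (r/2)*√r = r^(3/2)/2)
(-126 + 108)*U(Z(-1)) = (-126 + 108)*((6 + (-1)² + 7*(-1))^(3/2)/2) = -9*(6 + 1 - 7)^(3/2) = -9*0^(3/2) = -9*0 = -18*0 = 0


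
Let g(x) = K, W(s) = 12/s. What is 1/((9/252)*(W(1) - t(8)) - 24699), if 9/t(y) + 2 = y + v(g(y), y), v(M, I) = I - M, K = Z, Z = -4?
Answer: -56/1383121 ≈ -4.0488e-5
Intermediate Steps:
K = -4
g(x) = -4
t(y) = 9/(2 + 2*y) (t(y) = 9/(-2 + (y + (y - 1*(-4)))) = 9/(-2 + (y + (y + 4))) = 9/(-2 + (y + (4 + y))) = 9/(-2 + (4 + 2*y)) = 9/(2 + 2*y))
1/((9/252)*(W(1) - t(8)) - 24699) = 1/((9/252)*(12/1 - 9/(2*(1 + 8))) - 24699) = 1/((9*(1/252))*(12*1 - 9/(2*9)) - 24699) = 1/((12 - 9/(2*9))/28 - 24699) = 1/((12 - 1*½)/28 - 24699) = 1/((12 - ½)/28 - 24699) = 1/((1/28)*(23/2) - 24699) = 1/(23/56 - 24699) = 1/(-1383121/56) = -56/1383121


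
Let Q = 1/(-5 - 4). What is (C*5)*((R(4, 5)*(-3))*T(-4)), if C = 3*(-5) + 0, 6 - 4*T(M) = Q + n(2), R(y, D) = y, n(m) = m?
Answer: 925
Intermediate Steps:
Q = -⅑ (Q = 1/(-9) = -⅑ ≈ -0.11111)
T(M) = 37/36 (T(M) = 3/2 - (-⅑ + 2)/4 = 3/2 - ¼*17/9 = 3/2 - 17/36 = 37/36)
C = -15 (C = -15 + 0 = -15)
(C*5)*((R(4, 5)*(-3))*T(-4)) = (-15*5)*((4*(-3))*(37/36)) = -(-900)*37/36 = -75*(-37/3) = 925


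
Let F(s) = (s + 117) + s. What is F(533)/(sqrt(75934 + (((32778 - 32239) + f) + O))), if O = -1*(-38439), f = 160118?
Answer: 169*sqrt(275030)/39290 ≈ 2.2558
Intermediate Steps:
O = 38439
F(s) = 117 + 2*s (F(s) = (117 + s) + s = 117 + 2*s)
F(533)/(sqrt(75934 + (((32778 - 32239) + f) + O))) = (117 + 2*533)/(sqrt(75934 + (((32778 - 32239) + 160118) + 38439))) = (117 + 1066)/(sqrt(75934 + ((539 + 160118) + 38439))) = 1183/(sqrt(75934 + (160657 + 38439))) = 1183/(sqrt(75934 + 199096)) = 1183/(sqrt(275030)) = 1183*(sqrt(275030)/275030) = 169*sqrt(275030)/39290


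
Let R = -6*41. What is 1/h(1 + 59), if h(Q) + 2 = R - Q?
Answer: -1/308 ≈ -0.0032468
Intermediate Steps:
R = -246
h(Q) = -248 - Q (h(Q) = -2 + (-246 - Q) = -248 - Q)
1/h(1 + 59) = 1/(-248 - (1 + 59)) = 1/(-248 - 1*60) = 1/(-248 - 60) = 1/(-308) = -1/308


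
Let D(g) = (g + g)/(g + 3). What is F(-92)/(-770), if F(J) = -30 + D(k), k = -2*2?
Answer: 1/35 ≈ 0.028571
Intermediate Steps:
k = -4
D(g) = 2*g/(3 + g) (D(g) = (2*g)/(3 + g) = 2*g/(3 + g))
F(J) = -22 (F(J) = -30 + 2*(-4)/(3 - 4) = -30 + 2*(-4)/(-1) = -30 + 2*(-4)*(-1) = -30 + 8 = -22)
F(-92)/(-770) = -22/(-770) = -22*(-1/770) = 1/35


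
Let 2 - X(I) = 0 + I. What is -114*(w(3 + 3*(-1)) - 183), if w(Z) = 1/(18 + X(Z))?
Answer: 208563/10 ≈ 20856.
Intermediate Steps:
X(I) = 2 - I (X(I) = 2 - (0 + I) = 2 - I)
w(Z) = 1/(20 - Z) (w(Z) = 1/(18 + (2 - Z)) = 1/(20 - Z))
-114*(w(3 + 3*(-1)) - 183) = -114*(-1/(-20 + (3 + 3*(-1))) - 183) = -114*(-1/(-20 + (3 - 3)) - 183) = -114*(-1/(-20 + 0) - 183) = -114*(-1/(-20) - 183) = -114*(-1*(-1/20) - 183) = -114*(1/20 - 183) = -114*(-3659/20) = 208563/10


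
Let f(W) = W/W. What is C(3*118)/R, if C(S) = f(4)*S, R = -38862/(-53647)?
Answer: 3165173/6477 ≈ 488.68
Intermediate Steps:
R = 38862/53647 (R = -38862*(-1/53647) = 38862/53647 ≈ 0.72440)
f(W) = 1
C(S) = S (C(S) = 1*S = S)
C(3*118)/R = (3*118)/(38862/53647) = 354*(53647/38862) = 3165173/6477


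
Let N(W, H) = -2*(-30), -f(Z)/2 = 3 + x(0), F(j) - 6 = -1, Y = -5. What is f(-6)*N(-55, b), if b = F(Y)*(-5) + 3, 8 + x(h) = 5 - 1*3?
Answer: 360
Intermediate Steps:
F(j) = 5 (F(j) = 6 - 1 = 5)
x(h) = -6 (x(h) = -8 + (5 - 1*3) = -8 + (5 - 3) = -8 + 2 = -6)
f(Z) = 6 (f(Z) = -2*(3 - 6) = -2*(-3) = 6)
b = -22 (b = 5*(-5) + 3 = -25 + 3 = -22)
N(W, H) = 60
f(-6)*N(-55, b) = 6*60 = 360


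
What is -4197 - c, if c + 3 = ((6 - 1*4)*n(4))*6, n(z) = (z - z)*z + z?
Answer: -4242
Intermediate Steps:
n(z) = z (n(z) = 0*z + z = 0 + z = z)
c = 45 (c = -3 + ((6 - 1*4)*4)*6 = -3 + ((6 - 4)*4)*6 = -3 + (2*4)*6 = -3 + 8*6 = -3 + 48 = 45)
-4197 - c = -4197 - 1*45 = -4197 - 45 = -4242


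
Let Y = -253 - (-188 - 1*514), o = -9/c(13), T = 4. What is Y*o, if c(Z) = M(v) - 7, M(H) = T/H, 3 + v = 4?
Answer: 1347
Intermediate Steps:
v = 1 (v = -3 + 4 = 1)
M(H) = 4/H
c(Z) = -3 (c(Z) = 4/1 - 7 = 4*1 - 7 = 4 - 7 = -3)
o = 3 (o = -9/(-3) = -9*(-⅓) = 3)
Y = 449 (Y = -253 - (-188 - 514) = -253 - 1*(-702) = -253 + 702 = 449)
Y*o = 449*3 = 1347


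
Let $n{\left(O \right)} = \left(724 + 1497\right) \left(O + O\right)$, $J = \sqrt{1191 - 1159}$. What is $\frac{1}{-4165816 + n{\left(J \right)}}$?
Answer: $- \frac{520727}{2169173942776} - \frac{2221 \sqrt{2}}{2169173942776} \approx -2.4151 \cdot 10^{-7}$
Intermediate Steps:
$J = 4 \sqrt{2}$ ($J = \sqrt{32} = 4 \sqrt{2} \approx 5.6569$)
$n{\left(O \right)} = 4442 O$ ($n{\left(O \right)} = 2221 \cdot 2 O = 4442 O$)
$\frac{1}{-4165816 + n{\left(J \right)}} = \frac{1}{-4165816 + 4442 \cdot 4 \sqrt{2}} = \frac{1}{-4165816 + 17768 \sqrt{2}}$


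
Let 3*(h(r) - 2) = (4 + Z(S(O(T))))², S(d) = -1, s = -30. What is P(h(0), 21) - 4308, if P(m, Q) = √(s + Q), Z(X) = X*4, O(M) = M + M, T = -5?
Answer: -4308 + 3*I ≈ -4308.0 + 3.0*I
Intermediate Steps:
O(M) = 2*M
Z(X) = 4*X
h(r) = 2 (h(r) = 2 + (4 + 4*(-1))²/3 = 2 + (4 - 4)²/3 = 2 + (⅓)*0² = 2 + (⅓)*0 = 2 + 0 = 2)
P(m, Q) = √(-30 + Q)
P(h(0), 21) - 4308 = √(-30 + 21) - 4308 = √(-9) - 4308 = 3*I - 4308 = -4308 + 3*I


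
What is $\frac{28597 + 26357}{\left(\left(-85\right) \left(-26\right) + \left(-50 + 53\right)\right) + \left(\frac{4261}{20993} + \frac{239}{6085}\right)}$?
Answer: $\frac{2339985374790}{94241629259} \approx 24.83$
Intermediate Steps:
$\frac{28597 + 26357}{\left(\left(-85\right) \left(-26\right) + \left(-50 + 53\right)\right) + \left(\frac{4261}{20993} + \frac{239}{6085}\right)} = \frac{54954}{\left(2210 + 3\right) + \left(4261 \cdot \frac{1}{20993} + 239 \cdot \frac{1}{6085}\right)} = \frac{54954}{2213 + \left(\frac{4261}{20993} + \frac{239}{6085}\right)} = \frac{54954}{2213 + \frac{30945512}{127742405}} = \frac{54954}{\frac{282724887777}{127742405}} = 54954 \cdot \frac{127742405}{282724887777} = \frac{2339985374790}{94241629259}$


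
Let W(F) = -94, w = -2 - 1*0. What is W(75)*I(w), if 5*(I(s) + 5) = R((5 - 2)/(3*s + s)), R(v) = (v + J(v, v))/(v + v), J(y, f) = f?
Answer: 2256/5 ≈ 451.20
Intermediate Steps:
w = -2 (w = -2 + 0 = -2)
R(v) = 1 (R(v) = (v + v)/(v + v) = (2*v)/((2*v)) = (2*v)*(1/(2*v)) = 1)
I(s) = -24/5 (I(s) = -5 + (⅕)*1 = -5 + ⅕ = -24/5)
W(75)*I(w) = -94*(-24/5) = 2256/5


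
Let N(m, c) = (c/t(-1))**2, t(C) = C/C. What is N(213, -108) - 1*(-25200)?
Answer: 36864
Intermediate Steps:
t(C) = 1
N(m, c) = c**2 (N(m, c) = (c/1)**2 = (c*1)**2 = c**2)
N(213, -108) - 1*(-25200) = (-108)**2 - 1*(-25200) = 11664 + 25200 = 36864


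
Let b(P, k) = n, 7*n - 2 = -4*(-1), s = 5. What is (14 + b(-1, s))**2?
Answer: 10816/49 ≈ 220.73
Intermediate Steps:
n = 6/7 (n = 2/7 + (-4*(-1))/7 = 2/7 + (1/7)*4 = 2/7 + 4/7 = 6/7 ≈ 0.85714)
b(P, k) = 6/7
(14 + b(-1, s))**2 = (14 + 6/7)**2 = (104/7)**2 = 10816/49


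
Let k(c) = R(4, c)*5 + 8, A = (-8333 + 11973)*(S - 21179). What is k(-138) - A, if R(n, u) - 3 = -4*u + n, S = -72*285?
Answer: 151787163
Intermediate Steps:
S = -20520
A = -151784360 (A = (-8333 + 11973)*(-20520 - 21179) = 3640*(-41699) = -151784360)
R(n, u) = 3 + n - 4*u (R(n, u) = 3 + (-4*u + n) = 3 + (n - 4*u) = 3 + n - 4*u)
k(c) = 43 - 20*c (k(c) = (3 + 4 - 4*c)*5 + 8 = (7 - 4*c)*5 + 8 = (35 - 20*c) + 8 = 43 - 20*c)
k(-138) - A = (43 - 20*(-138)) - 1*(-151784360) = (43 + 2760) + 151784360 = 2803 + 151784360 = 151787163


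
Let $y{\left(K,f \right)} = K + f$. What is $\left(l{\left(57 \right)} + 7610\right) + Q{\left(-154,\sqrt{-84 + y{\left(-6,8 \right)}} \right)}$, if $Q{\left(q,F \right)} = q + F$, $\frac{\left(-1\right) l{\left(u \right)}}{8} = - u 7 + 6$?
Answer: $10600 + i \sqrt{82} \approx 10600.0 + 9.0554 i$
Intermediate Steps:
$l{\left(u \right)} = -48 + 56 u$ ($l{\left(u \right)} = - 8 \left(- u 7 + 6\right) = - 8 \left(- 7 u + 6\right) = - 8 \left(6 - 7 u\right) = -48 + 56 u$)
$Q{\left(q,F \right)} = F + q$
$\left(l{\left(57 \right)} + 7610\right) + Q{\left(-154,\sqrt{-84 + y{\left(-6,8 \right)}} \right)} = \left(\left(-48 + 56 \cdot 57\right) + 7610\right) - \left(154 - \sqrt{-84 + \left(-6 + 8\right)}\right) = \left(\left(-48 + 3192\right) + 7610\right) - \left(154 - \sqrt{-84 + 2}\right) = \left(3144 + 7610\right) - \left(154 - \sqrt{-82}\right) = 10754 - \left(154 - i \sqrt{82}\right) = 10600 + i \sqrt{82}$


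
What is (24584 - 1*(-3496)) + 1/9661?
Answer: 271280881/9661 ≈ 28080.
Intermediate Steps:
(24584 - 1*(-3496)) + 1/9661 = (24584 + 3496) + 1/9661 = 28080 + 1/9661 = 271280881/9661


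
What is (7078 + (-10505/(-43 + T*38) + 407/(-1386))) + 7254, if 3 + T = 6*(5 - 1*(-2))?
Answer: 2597215375/181314 ≈ 14324.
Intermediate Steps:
T = 39 (T = -3 + 6*(5 - 1*(-2)) = -3 + 6*(5 + 2) = -3 + 6*7 = -3 + 42 = 39)
(7078 + (-10505/(-43 + T*38) + 407/(-1386))) + 7254 = (7078 + (-10505/(-43 + 39*38) + 407/(-1386))) + 7254 = (7078 + (-10505/(-43 + 1482) + 407*(-1/1386))) + 7254 = (7078 + (-10505/1439 - 37/126)) + 7254 = (7078 - 1376873/181314) + 7254 = 1281963619/181314 + 7254 = 2597215375/181314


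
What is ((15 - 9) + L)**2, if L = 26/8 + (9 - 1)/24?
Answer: 13225/144 ≈ 91.840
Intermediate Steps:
L = 43/12 (L = 26*(1/8) + 8*(1/24) = 13/4 + 1/3 = 43/12 ≈ 3.5833)
((15 - 9) + L)**2 = ((15 - 9) + 43/12)**2 = (6 + 43/12)**2 = (115/12)**2 = 13225/144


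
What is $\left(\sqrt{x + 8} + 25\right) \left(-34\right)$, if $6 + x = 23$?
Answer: $-1020$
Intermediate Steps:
$x = 17$ ($x = -6 + 23 = 17$)
$\left(\sqrt{x + 8} + 25\right) \left(-34\right) = \left(\sqrt{17 + 8} + 25\right) \left(-34\right) = \left(\sqrt{25} + 25\right) \left(-34\right) = \left(5 + 25\right) \left(-34\right) = 30 \left(-34\right) = -1020$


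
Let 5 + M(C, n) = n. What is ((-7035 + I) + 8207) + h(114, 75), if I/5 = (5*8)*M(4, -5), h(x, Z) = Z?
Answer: -753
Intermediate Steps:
M(C, n) = -5 + n
I = -2000 (I = 5*((5*8)*(-5 - 5)) = 5*(40*(-10)) = 5*(-400) = -2000)
((-7035 + I) + 8207) + h(114, 75) = ((-7035 - 2000) + 8207) + 75 = (-9035 + 8207) + 75 = -828 + 75 = -753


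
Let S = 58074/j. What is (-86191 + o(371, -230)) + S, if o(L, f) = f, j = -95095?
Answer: -8218263069/95095 ≈ -86422.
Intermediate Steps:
S = -58074/95095 (S = 58074/(-95095) = 58074*(-1/95095) = -58074/95095 ≈ -0.61069)
(-86191 + o(371, -230)) + S = (-86191 - 230) - 58074/95095 = -86421 - 58074/95095 = -8218263069/95095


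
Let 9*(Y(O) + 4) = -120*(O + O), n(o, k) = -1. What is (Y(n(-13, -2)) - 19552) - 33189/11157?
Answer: -217921961/11157 ≈ -19532.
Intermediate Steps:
Y(O) = -4 - 80*O/3 (Y(O) = -4 + (-120*(O + O))/9 = -4 + (-240*O)/9 = -4 - 80*O/3)
(Y(n(-13, -2)) - 19552) - 33189/11157 = ((-4 - 80/3*(-1)) - 19552) - 33189/11157 = ((-4 + 80/3) - 19552) - 33189*1/11157 = (68/3 - 19552) - 11063/3719 = -58588/3 - 11063/3719 = -217921961/11157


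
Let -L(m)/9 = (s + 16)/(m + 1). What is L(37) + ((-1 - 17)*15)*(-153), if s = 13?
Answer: 1569519/38 ≈ 41303.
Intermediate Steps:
L(m) = -261/(1 + m) (L(m) = -9*(13 + 16)/(m + 1) = -261/(1 + m))
L(37) + ((-1 - 17)*15)*(-153) = -261/(1 + 37) + ((-1 - 17)*15)*(-153) = -261/38 - 18*15*(-153) = -261*1/38 - 270*(-153) = -261/38 + 41310 = 1569519/38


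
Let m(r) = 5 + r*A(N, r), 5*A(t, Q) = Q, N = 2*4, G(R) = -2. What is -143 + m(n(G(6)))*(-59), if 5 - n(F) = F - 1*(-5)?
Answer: -2426/5 ≈ -485.20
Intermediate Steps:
N = 8
n(F) = -F (n(F) = 5 - (F - 1*(-5)) = 5 - (F + 5) = 5 - (5 + F) = 5 + (-5 - F) = -F)
A(t, Q) = Q/5
m(r) = 5 + r²/5 (m(r) = 5 + r*(r/5) = 5 + r²/5)
-143 + m(n(G(6)))*(-59) = -143 + (5 + (-1*(-2))²/5)*(-59) = -143 + (5 + (⅕)*2²)*(-59) = -143 + (5 + (⅕)*4)*(-59) = -143 + (5 + ⅘)*(-59) = -143 + (29/5)*(-59) = -143 - 1711/5 = -2426/5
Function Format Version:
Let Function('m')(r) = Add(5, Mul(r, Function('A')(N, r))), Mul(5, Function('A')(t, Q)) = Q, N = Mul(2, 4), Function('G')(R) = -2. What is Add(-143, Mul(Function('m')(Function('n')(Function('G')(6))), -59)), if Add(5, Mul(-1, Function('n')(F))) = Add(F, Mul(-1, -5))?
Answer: Rational(-2426, 5) ≈ -485.20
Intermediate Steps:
N = 8
Function('n')(F) = Mul(-1, F) (Function('n')(F) = Add(5, Mul(-1, Add(F, Mul(-1, -5)))) = Add(5, Mul(-1, Add(F, 5))) = Add(5, Mul(-1, Add(5, F))) = Add(5, Add(-5, Mul(-1, F))) = Mul(-1, F))
Function('A')(t, Q) = Mul(Rational(1, 5), Q)
Function('m')(r) = Add(5, Mul(Rational(1, 5), Pow(r, 2))) (Function('m')(r) = Add(5, Mul(r, Mul(Rational(1, 5), r))) = Add(5, Mul(Rational(1, 5), Pow(r, 2))))
Add(-143, Mul(Function('m')(Function('n')(Function('G')(6))), -59)) = Add(-143, Mul(Add(5, Mul(Rational(1, 5), Pow(Mul(-1, -2), 2))), -59)) = Add(-143, Mul(Add(5, Mul(Rational(1, 5), Pow(2, 2))), -59)) = Add(-143, Mul(Add(5, Mul(Rational(1, 5), 4)), -59)) = Add(-143, Mul(Add(5, Rational(4, 5)), -59)) = Add(-143, Mul(Rational(29, 5), -59)) = Add(-143, Rational(-1711, 5)) = Rational(-2426, 5)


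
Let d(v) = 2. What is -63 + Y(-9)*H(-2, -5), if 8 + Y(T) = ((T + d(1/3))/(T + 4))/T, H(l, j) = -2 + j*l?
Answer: -5771/45 ≈ -128.24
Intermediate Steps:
Y(T) = -8 + (2 + T)/(T*(4 + T)) (Y(T) = -8 + ((T + 2)/(T + 4))/T = -8 + ((2 + T)/(4 + T))/T = -8 + (2 + T)/(T*(4 + T)))
-63 + Y(-9)*H(-2, -5) = -63 + ((2 - 31*(-9) - 8*(-9)²)/((-9)*(4 - 9)))*(-2 - 5*(-2)) = -63 + (-⅑*(2 + 279 - 8*81)/(-5))*(-2 + 10) = -63 - ⅑*(-⅕)*(2 + 279 - 648)*8 = -63 - ⅑*(-⅕)*(-367)*8 = -63 - 367/45*8 = -63 - 2936/45 = -5771/45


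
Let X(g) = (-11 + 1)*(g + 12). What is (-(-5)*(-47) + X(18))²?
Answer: 286225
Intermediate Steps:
X(g) = -120 - 10*g (X(g) = -10*(12 + g) = -120 - 10*g)
(-(-5)*(-47) + X(18))² = (-(-5)*(-47) + (-120 - 10*18))² = (-1*235 + (-120 - 180))² = (-235 - 300)² = (-535)² = 286225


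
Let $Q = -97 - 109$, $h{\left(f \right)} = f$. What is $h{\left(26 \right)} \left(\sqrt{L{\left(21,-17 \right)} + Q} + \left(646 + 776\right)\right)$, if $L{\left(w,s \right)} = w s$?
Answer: $36972 + 26 i \sqrt{563} \approx 36972.0 + 616.92 i$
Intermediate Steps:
$Q = -206$
$L{\left(w,s \right)} = s w$
$h{\left(26 \right)} \left(\sqrt{L{\left(21,-17 \right)} + Q} + \left(646 + 776\right)\right) = 26 \left(\sqrt{\left(-17\right) 21 - 206} + \left(646 + 776\right)\right) = 26 \left(\sqrt{-357 - 206} + 1422\right) = 26 \left(\sqrt{-563} + 1422\right) = 26 \left(i \sqrt{563} + 1422\right) = 26 \left(1422 + i \sqrt{563}\right) = 36972 + 26 i \sqrt{563}$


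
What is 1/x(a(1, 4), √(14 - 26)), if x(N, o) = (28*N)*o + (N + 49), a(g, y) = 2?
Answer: 17/13411 - 112*I*√3/40233 ≈ 0.0012676 - 0.0048217*I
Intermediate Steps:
x(N, o) = 49 + N + 28*N*o (x(N, o) = 28*N*o + (49 + N) = 49 + N + 28*N*o)
1/x(a(1, 4), √(14 - 26)) = 1/(49 + 2 + 28*2*√(14 - 26)) = 1/(49 + 2 + 28*2*√(-12)) = 1/(49 + 2 + 28*2*(2*I*√3)) = 1/(49 + 2 + 112*I*√3) = 1/(51 + 112*I*√3)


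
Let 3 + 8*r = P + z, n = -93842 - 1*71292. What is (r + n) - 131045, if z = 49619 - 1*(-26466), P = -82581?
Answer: -2375931/8 ≈ -2.9699e+5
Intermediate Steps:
n = -165134 (n = -93842 - 71292 = -165134)
z = 76085 (z = 49619 + 26466 = 76085)
r = -6499/8 (r = -3/8 + (-82581 + 76085)/8 = -3/8 + (⅛)*(-6496) = -3/8 - 812 = -6499/8 ≈ -812.38)
(r + n) - 131045 = (-6499/8 - 165134) - 131045 = -1327571/8 - 131045 = -2375931/8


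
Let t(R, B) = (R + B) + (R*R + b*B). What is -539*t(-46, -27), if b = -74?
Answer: -2178099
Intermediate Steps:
t(R, B) = R + R² - 73*B (t(R, B) = (R + B) + (R*R - 74*B) = (B + R) + (R² - 74*B) = R + R² - 73*B)
-539*t(-46, -27) = -539*(-46 + (-46)² - 73*(-27)) = -539*(-46 + 2116 + 1971) = -539*4041 = -2178099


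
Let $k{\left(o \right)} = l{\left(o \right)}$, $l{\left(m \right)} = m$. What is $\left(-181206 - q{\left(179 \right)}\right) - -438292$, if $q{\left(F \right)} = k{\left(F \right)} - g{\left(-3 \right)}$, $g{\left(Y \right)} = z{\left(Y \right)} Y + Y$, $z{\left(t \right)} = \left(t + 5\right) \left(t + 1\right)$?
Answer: $256916$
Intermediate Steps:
$z{\left(t \right)} = \left(1 + t\right) \left(5 + t\right)$ ($z{\left(t \right)} = \left(5 + t\right) \left(1 + t\right) = \left(1 + t\right) \left(5 + t\right)$)
$g{\left(Y \right)} = Y + Y \left(5 + Y^{2} + 6 Y\right)$ ($g{\left(Y \right)} = \left(5 + Y^{2} + 6 Y\right) Y + Y = Y \left(5 + Y^{2} + 6 Y\right) + Y = Y + Y \left(5 + Y^{2} + 6 Y\right)$)
$k{\left(o \right)} = o$
$q{\left(F \right)} = -9 + F$ ($q{\left(F \right)} = F - - 3 \left(6 + \left(-3\right)^{2} + 6 \left(-3\right)\right) = F - - 3 \left(6 + 9 - 18\right) = F - \left(-3\right) \left(-3\right) = F - 9 = -9 + F$)
$\left(-181206 - q{\left(179 \right)}\right) - -438292 = \left(-181206 - \left(-9 + 179\right)\right) - -438292 = \left(-181206 - 170\right) + 438292 = -181376 + 438292 = 256916$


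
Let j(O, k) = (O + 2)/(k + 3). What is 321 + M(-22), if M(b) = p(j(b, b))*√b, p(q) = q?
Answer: 321 + 20*I*√22/19 ≈ 321.0 + 4.9373*I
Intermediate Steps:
j(O, k) = (2 + O)/(3 + k)
M(b) = √b*(2 + b)/(3 + b) (M(b) = ((2 + b)/(3 + b))*√b = √b*(2 + b)/(3 + b))
321 + M(-22) = 321 + √(-22)*(2 - 22)/(3 - 22) = 321 + (I*√22)*(-20)/(-19) = 321 + (I*√22)*(-1/19)*(-20) = 321 + 20*I*√22/19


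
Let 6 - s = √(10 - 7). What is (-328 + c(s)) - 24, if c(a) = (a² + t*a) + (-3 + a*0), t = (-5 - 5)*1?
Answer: -376 - 2*√3 ≈ -379.46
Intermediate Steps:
t = -10 (t = -10*1 = -10)
s = 6 - √3 (s = 6 - √(10 - 7) = 6 - √3 ≈ 4.2680)
c(a) = -3 + a² - 10*a (c(a) = (a² - 10*a) + (-3 + a*0) = (a² - 10*a) + (-3 + 0) = (a² - 10*a) - 3 = -3 + a² - 10*a)
(-328 + c(s)) - 24 = (-328 + (-3 + (6 - √3)² - 10*(6 - √3))) - 24 = (-328 + (-3 + (6 - √3)² + (-60 + 10*√3))) - 24 = (-328 + (-63 + (6 - √3)² + 10*√3)) - 24 = (-391 + (6 - √3)² + 10*√3) - 24 = -415 + (6 - √3)² + 10*√3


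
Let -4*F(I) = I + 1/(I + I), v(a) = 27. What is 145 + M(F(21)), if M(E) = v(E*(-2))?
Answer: 172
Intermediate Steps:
F(I) = -I/4 - 1/(8*I) (F(I) = -(I + 1/(I + I))/4 = -(I + 1/(2*I))/4 = -I/4 - 1/(8*I))
M(E) = 27
145 + M(F(21)) = 145 + 27 = 172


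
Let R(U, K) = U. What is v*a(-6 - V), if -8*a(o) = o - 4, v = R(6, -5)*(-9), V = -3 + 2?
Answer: -243/4 ≈ -60.750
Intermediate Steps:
V = -1
v = -54 (v = 6*(-9) = -54)
a(o) = 1/2 - o/8 (a(o) = -(o - 4)/8 = -(-4 + o)/8 = 1/2 - o/8)
v*a(-6 - V) = -54*(1/2 - (-6 - 1*(-1))/8) = -54*(1/2 - (-6 + 1)/8) = -54*(1/2 - 1/8*(-5)) = -54*(1/2 + 5/8) = -54*9/8 = -243/4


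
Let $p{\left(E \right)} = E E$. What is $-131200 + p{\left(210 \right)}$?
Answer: $-87100$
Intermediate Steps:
$p{\left(E \right)} = E^{2}$
$-131200 + p{\left(210 \right)} = -131200 + 210^{2} = -131200 + 44100 = -87100$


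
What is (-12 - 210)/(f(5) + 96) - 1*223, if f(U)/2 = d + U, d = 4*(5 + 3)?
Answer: -19066/85 ≈ -224.31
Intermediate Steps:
d = 32 (d = 4*8 = 32)
f(U) = 64 + 2*U (f(U) = 2*(32 + U) = 64 + 2*U)
(-12 - 210)/(f(5) + 96) - 1*223 = (-12 - 210)/((64 + 2*5) + 96) - 1*223 = -222/((64 + 10) + 96) - 223 = -222/(74 + 96) - 223 = -222/170 - 223 = -222*1/170 - 223 = -111/85 - 223 = -19066/85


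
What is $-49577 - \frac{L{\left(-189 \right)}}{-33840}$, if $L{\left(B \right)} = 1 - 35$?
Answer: $- \frac{838842857}{16920} \approx -49577.0$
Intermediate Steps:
$L{\left(B \right)} = -34$ ($L{\left(B \right)} = 1 - 35 = -34$)
$-49577 - \frac{L{\left(-189 \right)}}{-33840} = -49577 - - \frac{34}{-33840} = -49577 - \left(-34\right) \left(- \frac{1}{33840}\right) = -49577 - \frac{17}{16920} = - \frac{838842857}{16920}$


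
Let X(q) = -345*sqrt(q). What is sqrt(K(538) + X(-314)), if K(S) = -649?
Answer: sqrt(-649 - 345*I*sqrt(314)) ≈ 52.435 - 58.296*I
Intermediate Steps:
sqrt(K(538) + X(-314)) = sqrt(-649 - 345*I*sqrt(314))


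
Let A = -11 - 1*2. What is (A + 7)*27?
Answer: -162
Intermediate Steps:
A = -13 (A = -11 - 2 = -13)
(A + 7)*27 = (-13 + 7)*27 = -6*27 = -162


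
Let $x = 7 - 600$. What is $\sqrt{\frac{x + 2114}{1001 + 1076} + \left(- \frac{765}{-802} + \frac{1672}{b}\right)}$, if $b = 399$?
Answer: $\frac{\sqrt{7191011409632526}}{34980834} \approx 2.4242$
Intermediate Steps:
$x = -593$ ($x = 7 - 600 = -593$)
$\sqrt{\frac{x + 2114}{1001 + 1076} + \left(- \frac{765}{-802} + \frac{1672}{b}\right)} = \sqrt{\frac{-593 + 2114}{1001 + 1076} + \left(- \frac{765}{-802} + \frac{1672}{399}\right)} = \sqrt{\frac{1521}{2077} + \left(\left(-765\right) \left(- \frac{1}{802}\right) + 1672 \cdot \frac{1}{399}\right)} = \sqrt{1521 \cdot \frac{1}{2077} + \left(\frac{765}{802} + \frac{88}{21}\right)} = \sqrt{\frac{1521}{2077} + \frac{86641}{16842}} = \sqrt{\frac{205570039}{34980834}} = \frac{\sqrt{7191011409632526}}{34980834}$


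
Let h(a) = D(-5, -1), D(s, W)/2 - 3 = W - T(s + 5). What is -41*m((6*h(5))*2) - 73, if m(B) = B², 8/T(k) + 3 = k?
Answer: -514377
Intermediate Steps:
T(k) = 8/(-3 + k)
D(s, W) = 6 - 16/(2 + s) + 2*W (D(s, W) = 6 + 2*(W - 8/(-3 + (s + 5))) = 6 + 2*(W - 8/(-3 + (5 + s))) = 6 + 2*(W - 8/(2 + s)) = 6 + (-16/(2 + s) + 2*W) = 6 - 16/(2 + s) + 2*W)
h(a) = 28/3 (h(a) = 2*(-8 + (2 - 5)*(3 - 1))/(2 - 5) = 2*(-8 - 3*2)/(-3) = 2*(-⅓)*(-8 - 6) = 2*(-⅓)*(-14) = 28/3)
-41*m((6*h(5))*2) - 73 = -41*((6*(28/3))*2)² - 73 = -41*(56*2)² - 73 = -41*112² - 73 = -41*12544 - 73 = -514304 - 73 = -514377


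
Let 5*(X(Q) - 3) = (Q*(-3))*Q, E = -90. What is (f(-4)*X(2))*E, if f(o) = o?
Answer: 216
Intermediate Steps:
X(Q) = 3 - 3*Q²/5 (X(Q) = 3 + ((Q*(-3))*Q)/5 = 3 + ((-3*Q)*Q)/5 = 3 + (-3*Q²)/5 = 3 - 3*Q²/5)
(f(-4)*X(2))*E = -4*(3 - ⅗*2²)*(-90) = -4*(3 - ⅗*4)*(-90) = -4*(3 - 12/5)*(-90) = -4*⅗*(-90) = -12/5*(-90) = 216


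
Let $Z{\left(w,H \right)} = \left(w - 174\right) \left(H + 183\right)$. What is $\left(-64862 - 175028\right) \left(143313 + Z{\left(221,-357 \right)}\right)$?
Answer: $-32417535150$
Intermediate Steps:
$Z{\left(w,H \right)} = \left(-174 + w\right) \left(183 + H\right)$
$\left(-64862 - 175028\right) \left(143313 + Z{\left(221,-357 \right)}\right) = \left(-64862 - 175028\right) \left(143313 - 8178\right) = - 239890 \left(143313 + \left(-31842 + 62118 + 40443 - 78897\right)\right) = - 239890 \left(143313 - 8178\right) = \left(-239890\right) 135135 = -32417535150$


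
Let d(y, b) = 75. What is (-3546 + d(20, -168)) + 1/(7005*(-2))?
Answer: -48628711/14010 ≈ -3471.0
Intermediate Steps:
(-3546 + d(20, -168)) + 1/(7005*(-2)) = (-3546 + 75) + 1/(7005*(-2)) = -3471 + 1/(-14010) = -3471 - 1/14010 = -48628711/14010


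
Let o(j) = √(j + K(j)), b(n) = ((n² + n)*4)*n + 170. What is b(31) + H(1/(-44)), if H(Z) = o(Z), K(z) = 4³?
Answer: 123178 + √30965/22 ≈ 1.2319e+5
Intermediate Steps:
K(z) = 64
b(n) = 170 + n*(4*n + 4*n²) (b(n) = ((n + n²)*4)*n + 170 = (4*n + 4*n²)*n + 170 = n*(4*n + 4*n²) + 170 = 170 + n*(4*n + 4*n²))
o(j) = √(64 + j) (o(j) = √(j + 64) = √(64 + j))
H(Z) = √(64 + Z)
b(31) + H(1/(-44)) = (170 + 4*31² + 4*31³) + √(64 + 1/(-44)) = (170 + 4*961 + 4*29791) + √(64 - 1/44) = (170 + 3844 + 119164) + √(2815/44) = 123178 + √30965/22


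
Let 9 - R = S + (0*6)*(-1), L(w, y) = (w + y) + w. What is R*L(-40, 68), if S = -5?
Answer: -168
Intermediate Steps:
L(w, y) = y + 2*w
R = 14 (R = 9 - (-5 + (0*6)*(-1)) = 9 - (-5 + 0*(-1)) = 9 - (-5 + 0) = 9 - 1*(-5) = 9 + 5 = 14)
R*L(-40, 68) = 14*(68 + 2*(-40)) = 14*(68 - 80) = 14*(-12) = -168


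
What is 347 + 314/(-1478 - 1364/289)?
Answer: 74300418/214253 ≈ 346.79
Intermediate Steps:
347 + 314/(-1478 - 1364/289) = 347 + 314/(-428506/289) = 347 + 314*(-289/428506) = 347 - 45373/214253 = 74300418/214253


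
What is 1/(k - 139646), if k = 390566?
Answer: 1/250920 ≈ 3.9853e-6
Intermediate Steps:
1/(k - 139646) = 1/(390566 - 139646) = 1/250920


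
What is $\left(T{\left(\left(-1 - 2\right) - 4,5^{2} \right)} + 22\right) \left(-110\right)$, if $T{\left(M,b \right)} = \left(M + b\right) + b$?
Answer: $-7150$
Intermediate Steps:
$T{\left(M,b \right)} = M + 2 b$
$\left(T{\left(\left(-1 - 2\right) - 4,5^{2} \right)} + 22\right) \left(-110\right) = \left(\left(\left(\left(-1 - 2\right) - 4\right) + 2 \cdot 5^{2}\right) + 22\right) \left(-110\right) = \left(\left(\left(-3 - 4\right) + 2 \cdot 25\right) + 22\right) \left(-110\right) = \left(\left(-7 + 50\right) + 22\right) \left(-110\right) = \left(43 + 22\right) \left(-110\right) = 65 \left(-110\right) = -7150$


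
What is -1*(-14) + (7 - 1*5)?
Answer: 16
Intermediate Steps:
-1*(-14) + (7 - 1*5) = 14 + (7 - 5) = 14 + 2 = 16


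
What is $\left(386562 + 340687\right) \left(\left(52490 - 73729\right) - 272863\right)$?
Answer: $-213885385398$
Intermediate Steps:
$\left(386562 + 340687\right) \left(\left(52490 - 73729\right) - 272863\right) = 727249 \left(\left(52490 - 73729\right) - 272863\right) = 727249 \left(-21239 - 272863\right) = 727249 \left(-294102\right) = -213885385398$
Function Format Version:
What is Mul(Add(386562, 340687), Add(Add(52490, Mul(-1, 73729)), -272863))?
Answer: -213885385398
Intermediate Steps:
Mul(Add(386562, 340687), Add(Add(52490, Mul(-1, 73729)), -272863)) = Mul(727249, Add(Add(52490, -73729), -272863)) = Mul(727249, Add(-21239, -272863)) = Mul(727249, -294102) = -213885385398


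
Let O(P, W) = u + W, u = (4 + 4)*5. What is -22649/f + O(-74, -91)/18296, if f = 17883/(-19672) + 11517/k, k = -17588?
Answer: 35843472817513529/2474939384472 ≈ 14483.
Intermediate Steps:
u = 40 (u = 8*5 = 40)
f = -135272157/86497784 (f = 17883/(-19672) + 11517/(-17588) = 17883*(-1/19672) + 11517*(-1/17588) = -17883/19672 - 11517/17588 = -135272157/86497784 ≈ -1.5639)
O(P, W) = 40 + W
-22649/f + O(-74, -91)/18296 = -22649/(-135272157/86497784) + (40 - 91)/18296 = -22649*(-86497784/135272157) - 51*1/18296 = 1959088309816/135272157 - 51/18296 = 35843472817513529/2474939384472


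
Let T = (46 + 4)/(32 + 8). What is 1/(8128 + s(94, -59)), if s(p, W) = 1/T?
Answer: 5/40644 ≈ 0.00012302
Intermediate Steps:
T = 5/4 (T = 50/40 = 50*(1/40) = 5/4 ≈ 1.2500)
s(p, W) = 4/5 (s(p, W) = 1/(5/4) = 4/5)
1/(8128 + s(94, -59)) = 1/(8128 + 4/5) = 1/(40644/5) = 5/40644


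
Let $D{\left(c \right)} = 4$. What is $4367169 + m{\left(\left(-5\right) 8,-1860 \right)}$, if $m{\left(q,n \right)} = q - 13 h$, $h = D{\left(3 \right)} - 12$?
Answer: $4367233$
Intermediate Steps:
$h = -8$ ($h = 4 - 12 = -8$)
$m{\left(q,n \right)} = 104 + q$ ($m{\left(q,n \right)} = q - -104 = q + 104 = 104 + q$)
$4367169 + m{\left(\left(-5\right) 8,-1860 \right)} = 4367169 + \left(104 - 40\right) = 4367169 + 64 = 4367233$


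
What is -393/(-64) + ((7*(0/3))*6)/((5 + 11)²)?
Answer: 393/64 ≈ 6.1406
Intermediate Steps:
-393/(-64) + ((7*(0/3))*6)/((5 + 11)²) = -393*(-1/64) + ((7*(0*(⅓)))*6)/(16²) = 393/64 + ((7*0)*6)/256 = 393/64 + (0*6)*(1/256) = 393/64 + 0*(1/256) = 393/64 + 0 = 393/64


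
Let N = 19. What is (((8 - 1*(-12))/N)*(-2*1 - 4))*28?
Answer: -3360/19 ≈ -176.84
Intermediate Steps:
(((8 - 1*(-12))/N)*(-2*1 - 4))*28 = (((8 - 1*(-12))/19)*(-2*1 - 4))*28 = (((8 + 12)*(1/19))*(-2 - 4))*28 = ((20*(1/19))*(-6))*28 = ((20/19)*(-6))*28 = -120/19*28 = -3360/19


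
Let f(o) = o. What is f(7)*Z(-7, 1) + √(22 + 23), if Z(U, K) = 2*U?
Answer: -98 + 3*√5 ≈ -91.292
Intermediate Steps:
f(7)*Z(-7, 1) + √(22 + 23) = 7*(2*(-7)) + √(22 + 23) = 7*(-14) + √45 = -98 + 3*√5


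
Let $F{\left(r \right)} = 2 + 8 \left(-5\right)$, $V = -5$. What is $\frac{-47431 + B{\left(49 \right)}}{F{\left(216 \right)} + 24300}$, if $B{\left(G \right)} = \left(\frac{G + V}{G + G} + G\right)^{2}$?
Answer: $- \frac{54005451}{29126531} \approx -1.8542$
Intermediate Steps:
$F{\left(r \right)} = -38$ ($F{\left(r \right)} = 2 - 40 = -38$)
$B{\left(G \right)} = \left(G + \frac{-5 + G}{2 G}\right)^{2}$ ($B{\left(G \right)} = \left(\frac{G - 5}{G + G} + G\right)^{2} = \left(\frac{-5 + G}{2 G} + G\right)^{2} = \left(G + \frac{-5 + G}{2 G}\right)^{2}$)
$\frac{-47431 + B{\left(49 \right)}}{F{\left(216 \right)} + 24300} = \frac{-47431 + \frac{\left(-5 + 49 + 2 \cdot 49^{2}\right)^{2}}{4 \cdot 2401}}{-38 + 24300} = \frac{-47431 + \frac{1}{4} \cdot \frac{1}{2401} \left(-5 + 49 + 2 \cdot 2401\right)^{2}}{24262} = \left(-47431 + \frac{1}{4} \cdot \frac{1}{2401} \left(-5 + 49 + 4802\right)^{2}\right) \frac{1}{24262} = \left(-47431 + \frac{1}{4} \cdot \frac{1}{2401} \cdot 4846^{2}\right) \frac{1}{24262} = \left(-47431 + \frac{1}{4} \cdot \frac{1}{2401} \cdot 23483716\right) \frac{1}{24262} = \left(-47431 + \frac{5870929}{2401}\right) \frac{1}{24262} = \left(- \frac{108010902}{2401}\right) \frac{1}{24262} = - \frac{54005451}{29126531}$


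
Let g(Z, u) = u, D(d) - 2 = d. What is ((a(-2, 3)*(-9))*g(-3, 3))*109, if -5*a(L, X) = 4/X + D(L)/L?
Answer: 3924/5 ≈ 784.80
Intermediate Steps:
D(d) = 2 + d
a(L, X) = -4/(5*X) - (2 + L)/(5*L) (a(L, X) = -(4/X + (2 + L)/L)/5 = -4/(5*X) - (2 + L)/(5*L))
((a(-2, 3)*(-9))*g(-3, 3))*109 = ((((1/5)*(-4*(-2) + 3*(-2 - 1*(-2)))/(-2*3))*(-9))*3)*109 = ((((1/5)*(-1/2)*(1/3)*(8 + 3*(-2 + 2)))*(-9))*3)*109 = ((((1/5)*(-1/2)*(1/3)*(8 + 3*0))*(-9))*3)*109 = ((((1/5)*(-1/2)*(1/3)*(8 + 0))*(-9))*3)*109 = ((((1/5)*(-1/2)*(1/3)*8)*(-9))*3)*109 = (-4/15*(-9)*3)*109 = ((12/5)*3)*109 = (36/5)*109 = 3924/5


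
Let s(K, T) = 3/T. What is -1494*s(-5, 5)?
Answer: -4482/5 ≈ -896.40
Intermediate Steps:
-1494*s(-5, 5) = -4482/5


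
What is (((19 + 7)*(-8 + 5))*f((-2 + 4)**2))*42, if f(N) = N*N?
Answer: -52416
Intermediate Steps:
f(N) = N**2
(((19 + 7)*(-8 + 5))*f((-2 + 4)**2))*42 = (((19 + 7)*(-8 + 5))*((-2 + 4)**2)**2)*42 = ((26*(-3))*(2**2)**2)*42 = -78*4**2*42 = -78*16*42 = -1248*42 = -52416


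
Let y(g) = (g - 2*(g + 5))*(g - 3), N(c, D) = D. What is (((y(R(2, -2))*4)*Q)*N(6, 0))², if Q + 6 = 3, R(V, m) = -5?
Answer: 0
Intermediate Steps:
Q = -3 (Q = -6 + 3 = -3)
y(g) = (-10 - g)*(-3 + g) (y(g) = (g - 2*(5 + g))*(-3 + g) = (g + (-10 - 2*g))*(-3 + g) = (-10 - g)*(-3 + g))
(((y(R(2, -2))*4)*Q)*N(6, 0))² = ((((30 - 1*(-5)² - 7*(-5))*4)*(-3))*0)² = ((((30 - 1*25 + 35)*4)*(-3))*0)² = ((((30 - 25 + 35)*4)*(-3))*0)² = (((40*4)*(-3))*0)² = ((160*(-3))*0)² = (-480*0)² = 0² = 0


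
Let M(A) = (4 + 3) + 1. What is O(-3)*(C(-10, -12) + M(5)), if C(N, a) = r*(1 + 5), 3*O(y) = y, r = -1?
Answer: -2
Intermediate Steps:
O(y) = y/3
M(A) = 8 (M(A) = 7 + 1 = 8)
C(N, a) = -6 (C(N, a) = -(1 + 5) = -1*6 = -6)
O(-3)*(C(-10, -12) + M(5)) = ((⅓)*(-3))*(-6 + 8) = -1*2 = -2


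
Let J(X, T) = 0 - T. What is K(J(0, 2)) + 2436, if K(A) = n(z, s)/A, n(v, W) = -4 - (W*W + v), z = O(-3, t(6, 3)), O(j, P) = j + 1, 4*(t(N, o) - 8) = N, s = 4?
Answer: 2445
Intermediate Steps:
t(N, o) = 8 + N/4
O(j, P) = 1 + j
z = -2 (z = 1 - 3 = -2)
n(v, W) = -4 - v - W**2 (n(v, W) = -4 - (W**2 + v) = -4 - (v + W**2) = -4 + (-v - W**2) = -4 - v - W**2)
J(X, T) = -T
K(A) = -18/A (K(A) = (-4 - 1*(-2) - 1*4**2)/A = (-4 + 2 - 1*16)/A = (-4 + 2 - 16)/A = -18/A)
K(J(0, 2)) + 2436 = -18/((-1*2)) + 2436 = -18/(-2) + 2436 = -18*(-1/2) + 2436 = 9 + 2436 = 2445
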